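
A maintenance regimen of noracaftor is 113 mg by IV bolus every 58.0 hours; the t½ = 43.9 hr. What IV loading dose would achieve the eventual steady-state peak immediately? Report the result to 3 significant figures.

k = ln 2 / 43.9 = 0.01579 hr⁻¹
Accumulation ratio R = 1 / (1 − e^(−kτ)) = 1 / (1 − e^(−0.01579×58.0)) = 1 / (1 − 0.4002) = 1.667
Loading dose = maintenance dose × R = 113 × 1.667 ≈ 188 mg

188 mg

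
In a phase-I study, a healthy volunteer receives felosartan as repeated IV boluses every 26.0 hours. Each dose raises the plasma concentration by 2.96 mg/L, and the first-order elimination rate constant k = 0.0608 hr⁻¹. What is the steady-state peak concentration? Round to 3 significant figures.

Fraction remaining after one interval: e^(−kτ) = e^(−0.06080 × 26.0) = 0.2058
R = 1 / (1 − 0.2058) = 1.259
Css,max = 2.96 × 1.259 ≈ 3.73 mg/L

3.73 mg/L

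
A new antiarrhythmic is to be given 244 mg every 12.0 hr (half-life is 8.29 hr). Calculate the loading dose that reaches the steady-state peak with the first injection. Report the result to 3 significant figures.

385 mg

k = ln 2 / 8.29 = 0.08361 hr⁻¹
Accumulation ratio R = 1 / (1 − e^(−kτ)) = 1 / (1 − e^(−0.08361×12.0)) = 1 / (1 − 0.3666) = 1.579
Loading dose = maintenance dose × R = 244 × 1.579 ≈ 385 mg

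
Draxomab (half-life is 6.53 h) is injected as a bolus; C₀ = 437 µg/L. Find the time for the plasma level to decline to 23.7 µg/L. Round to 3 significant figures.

k = ln 2 / 6.53 = 0.1061 h⁻¹
C(t) = C₀ e^(−kt)  ⇒  t = ln(C₀/C) / k
t = ln(437/23.7) / 0.1061 = 2.914 / 0.1061 ≈ 27.5 hours

27.5 hours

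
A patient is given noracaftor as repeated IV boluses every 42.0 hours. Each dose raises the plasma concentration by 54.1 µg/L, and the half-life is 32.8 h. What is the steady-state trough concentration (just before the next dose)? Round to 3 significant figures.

k = ln 2 / 32.8 = 0.02113 h⁻¹
Fraction remaining after one interval: e^(−kτ) = e^(−0.02113 × 42.0) = 0.4117
R = 1 / (1 − 0.4117) = 1.700
Css,max = 54.1 × 1.700 = 91.95 µg/L
Css,min = Css,max × e^(−kτ) = 91.95 × 0.4117 ≈ 37.9 µg/L

37.9 µg/L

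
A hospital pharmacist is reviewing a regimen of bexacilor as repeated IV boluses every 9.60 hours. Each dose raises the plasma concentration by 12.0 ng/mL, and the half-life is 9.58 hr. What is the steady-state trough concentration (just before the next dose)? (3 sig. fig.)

k = ln 2 / 9.58 = 0.07235 hr⁻¹
Fraction remaining after one interval: e^(−kτ) = e^(−0.07235 × 9.60) = 0.4993
R = 1 / (1 − 0.4993) = 1.997
Css,max = 12.0 × 1.997 = 23.97 ng/mL
Css,min = Css,max × e^(−kτ) = 23.97 × 0.4993 ≈ 12.0 ng/mL

12.0 ng/mL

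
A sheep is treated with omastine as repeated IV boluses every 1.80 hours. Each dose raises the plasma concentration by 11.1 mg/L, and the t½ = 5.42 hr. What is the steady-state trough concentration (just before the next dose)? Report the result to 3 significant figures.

k = ln 2 / 5.42 = 0.1279 hr⁻¹
Fraction remaining after one interval: e^(−kτ) = e^(−0.1279 × 1.80) = 0.7944
R = 1 / (1 − 0.7944) = 4.863
Css,max = 11.1 × 4.863 = 53.98 mg/L
Css,min = Css,max × e^(−kτ) = 53.98 × 0.7944 ≈ 42.9 mg/L

42.9 mg/L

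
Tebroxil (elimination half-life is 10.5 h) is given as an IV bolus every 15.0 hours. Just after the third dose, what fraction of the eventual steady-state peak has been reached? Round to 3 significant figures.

0.949

k = ln 2 / 10.5 = 0.06601 h⁻¹
f_n = 1 − e^(−nkτ) = 1 − e^(−3 × 0.06601 × 15.0) = 1 − e^(−2.971) = 1 − 0.05127 ≈ 0.949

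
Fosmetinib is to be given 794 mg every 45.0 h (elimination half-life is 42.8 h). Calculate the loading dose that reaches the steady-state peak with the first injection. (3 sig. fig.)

1530 mg

k = ln 2 / 42.8 = 0.01620 h⁻¹
Accumulation ratio R = 1 / (1 − e^(−kτ)) = 1 / (1 − e^(−0.01620×45.0)) = 1 / (1 − 0.4825) = 1.932
Loading dose = maintenance dose × R = 794 × 1.932 ≈ 1530 mg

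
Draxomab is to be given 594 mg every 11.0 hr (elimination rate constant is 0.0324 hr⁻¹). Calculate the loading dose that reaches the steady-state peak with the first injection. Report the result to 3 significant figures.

1980 mg

Accumulation ratio R = 1 / (1 − e^(−kτ)) = 1 / (1 − e^(−0.03240×11.0)) = 1 / (1 − 0.7002) = 3.335
Loading dose = maintenance dose × R = 594 × 3.335 ≈ 1980 mg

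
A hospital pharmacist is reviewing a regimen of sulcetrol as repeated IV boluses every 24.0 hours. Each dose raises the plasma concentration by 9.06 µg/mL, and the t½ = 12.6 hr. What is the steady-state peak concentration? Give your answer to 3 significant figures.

12.4 µg/mL

k = ln 2 / 12.6 = 0.05501 hr⁻¹
Fraction remaining after one interval: e^(−kτ) = e^(−0.05501 × 24.0) = 0.2671
R = 1 / (1 − 0.2671) = 1.364
Css,max = 9.06 × 1.364 ≈ 12.4 µg/mL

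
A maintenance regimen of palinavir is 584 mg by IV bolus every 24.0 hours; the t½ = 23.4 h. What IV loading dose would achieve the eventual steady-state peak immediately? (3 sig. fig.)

k = ln 2 / 23.4 = 0.02962 h⁻¹
Accumulation ratio R = 1 / (1 − e^(−kτ)) = 1 / (1 − e^(−0.02962×24.0)) = 1 / (1 − 0.4912) = 1.965
Loading dose = maintenance dose × R = 584 × 1.965 ≈ 1150 mg

1150 mg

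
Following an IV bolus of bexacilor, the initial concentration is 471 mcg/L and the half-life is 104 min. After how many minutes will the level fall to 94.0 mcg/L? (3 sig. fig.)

k = ln 2 / 104 = 0.006665 min⁻¹
C(t) = C₀ e^(−kt)  ⇒  t = ln(C₀/C) / k
t = ln(471/94.0) / 0.006665 = 1.612 / 0.006665 ≈ 242 minutes

242 minutes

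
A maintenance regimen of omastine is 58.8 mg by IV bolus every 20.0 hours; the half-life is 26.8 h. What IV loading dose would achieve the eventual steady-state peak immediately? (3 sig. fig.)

k = ln 2 / 26.8 = 0.02586 h⁻¹
Accumulation ratio R = 1 / (1 − e^(−kτ)) = 1 / (1 − e^(−0.02586×20.0)) = 1 / (1 − 0.5961) = 2.476
Loading dose = maintenance dose × R = 58.8 × 2.476 ≈ 146 mg

146 mg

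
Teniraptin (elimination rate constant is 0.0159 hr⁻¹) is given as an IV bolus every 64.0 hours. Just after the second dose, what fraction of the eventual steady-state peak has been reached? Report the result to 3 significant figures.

f_n = 1 − e^(−nkτ) = 1 − e^(−2 × 0.01590 × 64.0) = 1 − e^(−2.035) = 1 − 0.1307 ≈ 0.869

0.869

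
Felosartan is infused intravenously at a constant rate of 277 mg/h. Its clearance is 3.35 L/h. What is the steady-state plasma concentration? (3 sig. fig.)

Css = infusion rate / CL = 277 / 3.35 ≈ 82.7 mg/L

82.7 mg/L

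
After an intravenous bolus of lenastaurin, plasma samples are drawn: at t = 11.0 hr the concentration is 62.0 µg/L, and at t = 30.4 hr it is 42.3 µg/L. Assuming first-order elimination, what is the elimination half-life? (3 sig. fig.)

k = ln(C₁/C₂) / (t₂ − t₁) = ln(62.0/42.3) / (30.4 − 11.0)
  = 0.3823 / 19.40 = 0.01971 hr⁻¹
t½ = ln 2 / k = ln 2 / 0.01971 ≈ 35.2 hours

35.2 hours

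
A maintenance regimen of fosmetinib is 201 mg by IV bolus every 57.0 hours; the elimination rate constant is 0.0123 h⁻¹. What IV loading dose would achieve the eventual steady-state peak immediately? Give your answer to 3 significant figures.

399 mg

Accumulation ratio R = 1 / (1 − e^(−kτ)) = 1 / (1 − e^(−0.01230×57.0)) = 1 / (1 − 0.4960) = 1.984
Loading dose = maintenance dose × R = 201 × 1.984 ≈ 399 mg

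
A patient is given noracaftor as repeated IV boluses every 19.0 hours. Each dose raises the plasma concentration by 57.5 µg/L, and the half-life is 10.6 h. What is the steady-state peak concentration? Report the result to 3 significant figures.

80.8 µg/L

k = ln 2 / 10.6 = 0.06539 h⁻¹
Fraction remaining after one interval: e^(−kτ) = e^(−0.06539 × 19.0) = 0.2887
R = 1 / (1 − 0.2887) = 1.406
Css,max = 57.5 × 1.406 ≈ 80.8 µg/L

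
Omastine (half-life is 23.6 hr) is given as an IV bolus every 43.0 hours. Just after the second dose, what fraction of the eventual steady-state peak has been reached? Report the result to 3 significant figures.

0.920

k = ln 2 / 23.6 = 0.02937 hr⁻¹
f_n = 1 − e^(−nkτ) = 1 − e^(−2 × 0.02937 × 43.0) = 1 − e^(−2.526) = 1 − 0.07999 ≈ 0.920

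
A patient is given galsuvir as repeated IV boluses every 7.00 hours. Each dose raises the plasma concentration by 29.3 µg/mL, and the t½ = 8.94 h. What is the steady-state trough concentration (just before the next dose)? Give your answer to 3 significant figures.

k = ln 2 / 8.94 = 0.07753 h⁻¹
Fraction remaining after one interval: e^(−kτ) = e^(−0.07753 × 7.00) = 0.5812
R = 1 / (1 − 0.5812) = 2.388
Css,max = 29.3 × 2.388 = 69.95 µg/mL
Css,min = Css,max × e^(−kτ) = 69.95 × 0.5812 ≈ 40.7 µg/mL

40.7 µg/mL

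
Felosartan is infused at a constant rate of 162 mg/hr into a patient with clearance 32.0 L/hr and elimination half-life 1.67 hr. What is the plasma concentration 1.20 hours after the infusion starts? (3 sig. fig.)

Css = rate / CL = 162 / 32.0 = 5.062 µg/mL
k = ln 2 / 1.67 = 0.4151 hr⁻¹
C(t) = Css (1 − e^(−kt)) = 5.062 × (1 − e^(−0.4981)) = 5.062 × 0.3923 ≈ 1.99 µg/mL

1.99 µg/mL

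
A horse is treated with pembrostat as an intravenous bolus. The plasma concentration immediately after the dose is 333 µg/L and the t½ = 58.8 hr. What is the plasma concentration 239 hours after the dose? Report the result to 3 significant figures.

k = ln 2 / 58.8 = 0.01179 hr⁻¹
239 hr is 4.065 half-lives, so C = 333 × (1/2)^4.065 = 333 × 0.05976 ≈ 19.9 µg/L

19.9 µg/L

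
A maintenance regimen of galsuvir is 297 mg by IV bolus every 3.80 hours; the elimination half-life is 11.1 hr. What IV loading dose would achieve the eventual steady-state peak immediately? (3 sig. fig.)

k = ln 2 / 11.1 = 0.06245 hr⁻¹
Accumulation ratio R = 1 / (1 − e^(−kτ)) = 1 / (1 − e^(−0.06245×3.80)) = 1 / (1 − 0.7888) = 4.734
Loading dose = maintenance dose × R = 297 × 4.734 ≈ 1410 mg

1410 mg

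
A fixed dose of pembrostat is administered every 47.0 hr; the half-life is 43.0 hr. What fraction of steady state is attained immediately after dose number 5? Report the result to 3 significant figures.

0.977

k = ln 2 / 43.0 = 0.01612 hr⁻¹
f_n = 1 − e^(−nkτ) = 1 − e^(−5 × 0.01612 × 47.0) = 1 − e^(−3.788) = 1 − 0.02264 ≈ 0.977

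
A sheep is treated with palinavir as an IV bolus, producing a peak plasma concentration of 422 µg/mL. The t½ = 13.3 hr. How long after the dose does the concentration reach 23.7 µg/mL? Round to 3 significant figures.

k = ln 2 / 13.3 = 0.05212 hr⁻¹
C(t) = C₀ e^(−kt)  ⇒  t = ln(C₀/C) / k
t = ln(422/23.7) / 0.05212 = 2.880 / 0.05212 ≈ 55.3 hours

55.3 hours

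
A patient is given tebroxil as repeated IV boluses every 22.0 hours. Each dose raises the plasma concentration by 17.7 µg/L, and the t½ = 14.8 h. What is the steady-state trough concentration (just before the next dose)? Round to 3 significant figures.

k = ln 2 / 14.8 = 0.04683 h⁻¹
Fraction remaining after one interval: e^(−kτ) = e^(−0.04683 × 22.0) = 0.3569
R = 1 / (1 − 0.3569) = 1.555
Css,max = 17.7 × 1.555 = 27.52 µg/L
Css,min = Css,max × e^(−kτ) = 27.52 × 0.3569 ≈ 9.82 µg/L

9.82 µg/L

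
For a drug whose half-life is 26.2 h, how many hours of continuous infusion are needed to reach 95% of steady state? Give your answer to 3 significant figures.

113 hours

k = ln 2 / 26.2 = 0.02646 h⁻¹
f = 1 − e^(−kt)  ⇒  t = −ln(1 − f) / k
t = −ln(1 − 0.95) / 0.02646 = 2.996 / 0.02646 ≈ 113 hours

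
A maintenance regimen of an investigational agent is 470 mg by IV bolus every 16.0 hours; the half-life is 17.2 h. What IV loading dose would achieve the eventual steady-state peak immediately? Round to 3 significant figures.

989 mg

k = ln 2 / 17.2 = 0.04030 h⁻¹
Accumulation ratio R = 1 / (1 − e^(−kτ)) = 1 / (1 − e^(−0.04030×16.0)) = 1 / (1 − 0.5248) = 2.104
Loading dose = maintenance dose × R = 470 × 2.104 ≈ 989 mg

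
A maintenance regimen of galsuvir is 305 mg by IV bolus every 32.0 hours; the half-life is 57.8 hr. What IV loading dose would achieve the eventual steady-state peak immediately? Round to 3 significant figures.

957 mg

k = ln 2 / 57.8 = 0.01199 hr⁻¹
Accumulation ratio R = 1 / (1 − e^(−kτ)) = 1 / (1 − e^(−0.01199×32.0)) = 1 / (1 − 0.6813) = 3.138
Loading dose = maintenance dose × R = 305 × 3.138 ≈ 957 mg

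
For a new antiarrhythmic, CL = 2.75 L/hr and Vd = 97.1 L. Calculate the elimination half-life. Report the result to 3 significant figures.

24.5 hours

k = CL / V = 2.75 / 97.1 = 0.02832 hr⁻¹
t½ = ln 2 / k = ln 2 / 0.02832 ≈ 24.5 hours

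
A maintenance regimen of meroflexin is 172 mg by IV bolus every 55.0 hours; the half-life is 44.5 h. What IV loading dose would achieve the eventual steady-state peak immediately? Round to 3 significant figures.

299 mg

k = ln 2 / 44.5 = 0.01558 h⁻¹
Accumulation ratio R = 1 / (1 − e^(−kτ)) = 1 / (1 − e^(−0.01558×55.0)) = 1 / (1 − 0.4246) = 1.738
Loading dose = maintenance dose × R = 172 × 1.738 ≈ 299 mg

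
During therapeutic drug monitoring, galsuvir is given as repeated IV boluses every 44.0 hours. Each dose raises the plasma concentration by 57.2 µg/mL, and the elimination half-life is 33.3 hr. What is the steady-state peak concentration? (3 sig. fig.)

95.4 µg/mL

k = ln 2 / 33.3 = 0.02082 hr⁻¹
Fraction remaining after one interval: e^(−kτ) = e^(−0.02082 × 44.0) = 0.4002
R = 1 / (1 − 0.4002) = 1.667
Css,max = 57.2 × 1.667 ≈ 95.4 µg/mL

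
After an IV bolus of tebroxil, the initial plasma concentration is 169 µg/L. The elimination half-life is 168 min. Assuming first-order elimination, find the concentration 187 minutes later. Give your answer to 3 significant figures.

78.1 µg/L

k = ln 2 / 168 = 0.004126 min⁻¹
C(t) = C₀ e^(−kt) = 169 × e^(−0.004126 × 187) = 169 × e^(−0.7715) = 169 × 0.4623 ≈ 78.1 µg/L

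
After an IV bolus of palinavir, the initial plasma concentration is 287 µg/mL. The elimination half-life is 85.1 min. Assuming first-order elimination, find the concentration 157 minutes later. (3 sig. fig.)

79.9 µg/mL

k = ln 2 / 85.1 = 0.008145 min⁻¹
C(t) = C₀ e^(−kt) = 287 × e^(−0.008145 × 157) = 287 × e^(−1.279) = 287 × 0.2784 ≈ 79.9 µg/mL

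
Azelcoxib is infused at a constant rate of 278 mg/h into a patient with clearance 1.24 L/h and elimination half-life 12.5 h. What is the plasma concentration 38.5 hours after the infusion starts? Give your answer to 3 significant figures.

198 µg/mL

Css = rate / CL = 278 / 1.24 = 224.2 µg/mL
k = ln 2 / 12.5 = 0.05545 h⁻¹
C(t) = Css (1 − e^(−kt)) = 224.2 × (1 − e^(−2.135)) = 224.2 × 0.8817 ≈ 198 µg/mL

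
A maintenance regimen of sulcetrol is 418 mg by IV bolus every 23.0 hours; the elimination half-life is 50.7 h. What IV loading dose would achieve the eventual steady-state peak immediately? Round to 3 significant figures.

1550 mg

k = ln 2 / 50.7 = 0.01367 h⁻¹
Accumulation ratio R = 1 / (1 − e^(−kτ)) = 1 / (1 − e^(−0.01367×23.0)) = 1 / (1 − 0.7302) = 3.706
Loading dose = maintenance dose × R = 418 × 3.706 ≈ 1550 mg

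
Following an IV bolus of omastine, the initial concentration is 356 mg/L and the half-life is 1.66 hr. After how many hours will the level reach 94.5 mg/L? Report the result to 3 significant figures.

3.18 hours

k = ln 2 / 1.66 = 0.4176 hr⁻¹
C(t) = C₀ e^(−kt)  ⇒  t = ln(C₀/C) / k
t = ln(356/94.5) / 0.4176 = 1.326 / 0.4176 ≈ 3.18 hours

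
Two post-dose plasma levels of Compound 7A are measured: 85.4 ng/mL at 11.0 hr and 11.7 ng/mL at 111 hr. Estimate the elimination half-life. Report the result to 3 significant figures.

34.9 hours

k = ln(C₁/C₂) / (t₂ − t₁) = ln(85.4/11.7) / (111 − 11.0)
  = 1.988 / 100.0 = 0.01988 hr⁻¹
t½ = ln 2 / k = ln 2 / 0.01988 ≈ 34.9 hours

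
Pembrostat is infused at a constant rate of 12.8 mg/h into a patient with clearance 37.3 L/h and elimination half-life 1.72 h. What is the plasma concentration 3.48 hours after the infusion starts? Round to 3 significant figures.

0.259 mg/L

Css = rate / CL = 12.8 / 37.3 = 0.3432 mg/L
k = ln 2 / 1.72 = 0.4030 h⁻¹
C(t) = Css (1 − e^(−kt)) = 0.3432 × (1 − e^(−1.402)) = 0.3432 × 0.7540 ≈ 0.259 mg/L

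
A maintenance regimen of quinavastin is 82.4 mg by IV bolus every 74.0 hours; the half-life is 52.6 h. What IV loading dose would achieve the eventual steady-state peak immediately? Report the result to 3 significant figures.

132 mg

k = ln 2 / 52.6 = 0.01318 h⁻¹
Accumulation ratio R = 1 / (1 − e^(−kτ)) = 1 / (1 − e^(−0.01318×74.0)) = 1 / (1 − 0.3771) = 1.605
Loading dose = maintenance dose × R = 82.4 × 1.605 ≈ 132 mg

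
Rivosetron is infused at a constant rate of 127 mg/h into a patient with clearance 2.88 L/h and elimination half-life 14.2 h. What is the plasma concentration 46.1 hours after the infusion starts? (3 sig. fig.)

Css = rate / CL = 127 / 2.88 = 44.10 µg/mL
k = ln 2 / 14.2 = 0.04881 h⁻¹
C(t) = Css (1 − e^(−kt)) = 44.10 × (1 − e^(−2.250)) = 44.10 × 0.8946 ≈ 39.5 µg/mL

39.5 µg/mL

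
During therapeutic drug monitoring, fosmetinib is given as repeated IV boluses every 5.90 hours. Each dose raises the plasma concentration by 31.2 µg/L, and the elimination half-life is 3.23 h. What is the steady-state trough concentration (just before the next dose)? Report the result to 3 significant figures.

k = ln 2 / 3.23 = 0.2146 h⁻¹
Fraction remaining after one interval: e^(−kτ) = e^(−0.2146 × 5.90) = 0.2819
R = 1 / (1 − 0.2819) = 1.393
Css,max = 31.2 × 1.393 = 43.45 µg/L
Css,min = Css,max × e^(−kτ) = 43.45 × 0.2819 ≈ 12.2 µg/L

12.2 µg/L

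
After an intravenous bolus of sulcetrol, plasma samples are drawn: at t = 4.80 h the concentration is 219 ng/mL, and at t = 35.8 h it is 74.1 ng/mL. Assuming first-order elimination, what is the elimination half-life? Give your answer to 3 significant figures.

k = ln(C₁/C₂) / (t₂ − t₁) = ln(219/74.1) / (35.8 − 4.80)
  = 1.084 / 31.00 = 0.03496 h⁻¹
t½ = ln 2 / k = ln 2 / 0.03496 ≈ 19.8 hours

19.8 hours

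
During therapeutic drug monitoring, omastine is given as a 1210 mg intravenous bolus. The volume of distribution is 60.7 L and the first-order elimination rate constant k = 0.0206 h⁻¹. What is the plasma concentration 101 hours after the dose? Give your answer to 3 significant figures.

C₀ = dose / V = 1210 / 60.7 = 19.93 µg/mL
C(t) = C₀ e^(−kt) = 19.93 × e^(−0.02060 × 101) = 19.93 × e^(−2.081) = 19.93 × 0.1249 ≈ 2.49 µg/mL

2.49 µg/mL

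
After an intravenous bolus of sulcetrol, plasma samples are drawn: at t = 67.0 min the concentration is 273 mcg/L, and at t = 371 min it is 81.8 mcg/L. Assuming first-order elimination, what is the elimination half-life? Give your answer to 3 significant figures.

k = ln(C₁/C₂) / (t₂ − t₁) = ln(273/81.8) / (371 − 67.0)
  = 1.205 / 304.0 = 0.003964 min⁻¹
t½ = ln 2 / k = ln 2 / 0.003964 ≈ 175 minutes

175 minutes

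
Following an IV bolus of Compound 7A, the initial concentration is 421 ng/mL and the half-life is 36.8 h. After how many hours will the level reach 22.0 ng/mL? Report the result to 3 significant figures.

157 hours

k = ln 2 / 36.8 = 0.01884 h⁻¹
C(t) = C₀ e^(−kt)  ⇒  t = ln(C₀/C) / k
t = ln(421/22.0) / 0.01884 = 2.952 / 0.01884 ≈ 157 hours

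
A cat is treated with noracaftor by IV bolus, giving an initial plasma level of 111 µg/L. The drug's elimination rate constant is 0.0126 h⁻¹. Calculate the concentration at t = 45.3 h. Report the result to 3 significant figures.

62.7 µg/L

C(t) = C₀ e^(−kt) = 111 × e^(−0.01260 × 45.3) = 111 × e^(−0.5708) = 111 × 0.5651 ≈ 62.7 µg/L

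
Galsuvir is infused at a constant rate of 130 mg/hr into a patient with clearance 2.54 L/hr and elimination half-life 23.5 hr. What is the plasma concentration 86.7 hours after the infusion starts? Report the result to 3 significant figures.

47.2 µg/mL

Css = rate / CL = 130 / 2.54 = 51.18 µg/mL
k = ln 2 / 23.5 = 0.02950 hr⁻¹
C(t) = Css (1 − e^(−kt)) = 51.18 × (1 − e^(−2.557)) = 51.18 × 0.9225 ≈ 47.2 µg/mL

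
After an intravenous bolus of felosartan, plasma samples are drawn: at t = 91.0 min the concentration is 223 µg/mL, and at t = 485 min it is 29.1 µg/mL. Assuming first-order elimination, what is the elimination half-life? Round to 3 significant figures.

134 minutes

k = ln(C₁/C₂) / (t₂ − t₁) = ln(223/29.1) / (485 − 91.0)
  = 2.036 / 394.0 = 0.005169 min⁻¹
t½ = ln 2 / k = ln 2 / 0.005169 ≈ 134 minutes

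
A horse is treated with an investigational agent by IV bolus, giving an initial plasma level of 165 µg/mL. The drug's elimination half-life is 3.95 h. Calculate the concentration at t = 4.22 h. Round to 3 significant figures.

k = ln 2 / 3.95 = 0.1755 h⁻¹
C(t) = C₀ e^(−kt) = 165 × e^(−0.1755 × 4.22) = 165 × e^(−0.7405) = 165 × 0.4769 ≈ 78.7 µg/mL

78.7 µg/mL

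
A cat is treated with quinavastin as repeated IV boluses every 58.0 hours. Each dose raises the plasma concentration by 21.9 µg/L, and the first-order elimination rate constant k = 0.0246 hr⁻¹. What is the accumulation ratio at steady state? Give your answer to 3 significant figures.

1.32

Fraction remaining after one interval: e^(−kτ) = e^(−0.02460 × 58.0) = 0.2401
R = 1 / (1 − 0.2401) = 1 / 0.7599 ≈ 1.32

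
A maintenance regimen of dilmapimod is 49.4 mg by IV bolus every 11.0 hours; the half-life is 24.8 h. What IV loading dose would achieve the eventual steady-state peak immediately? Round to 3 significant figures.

k = ln 2 / 24.8 = 0.02795 h⁻¹
Accumulation ratio R = 1 / (1 − e^(−kτ)) = 1 / (1 − e^(−0.02795×11.0)) = 1 / (1 − 0.7353) = 3.778
Loading dose = maintenance dose × R = 49.4 × 3.778 ≈ 187 mg

187 mg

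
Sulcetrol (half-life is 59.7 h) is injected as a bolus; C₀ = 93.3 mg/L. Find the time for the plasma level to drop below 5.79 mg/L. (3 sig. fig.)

k = ln 2 / 59.7 = 0.01161 h⁻¹
C(t) = C₀ e^(−kt)  ⇒  t = ln(C₀/C) / k
t = ln(93.3/5.79) / 0.01161 = 2.780 / 0.01161 ≈ 239 hours

239 hours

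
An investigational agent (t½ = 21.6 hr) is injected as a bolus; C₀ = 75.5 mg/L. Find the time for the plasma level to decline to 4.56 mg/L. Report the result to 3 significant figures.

87.5 hours

k = ln 2 / 21.6 = 0.03209 hr⁻¹
C(t) = C₀ e^(−kt)  ⇒  t = ln(C₀/C) / k
t = ln(75.5/4.56) / 0.03209 = 2.807 / 0.03209 ≈ 87.5 hours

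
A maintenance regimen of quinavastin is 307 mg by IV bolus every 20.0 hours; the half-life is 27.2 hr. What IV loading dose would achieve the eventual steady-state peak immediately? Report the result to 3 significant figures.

769 mg

k = ln 2 / 27.2 = 0.02548 hr⁻¹
Accumulation ratio R = 1 / (1 − e^(−kτ)) = 1 / (1 − e^(−0.02548×20.0)) = 1 / (1 − 0.6007) = 2.504
Loading dose = maintenance dose × R = 307 × 2.504 ≈ 769 mg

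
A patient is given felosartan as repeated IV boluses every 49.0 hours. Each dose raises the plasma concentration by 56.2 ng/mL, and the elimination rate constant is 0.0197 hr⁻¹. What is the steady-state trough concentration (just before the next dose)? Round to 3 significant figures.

Fraction remaining after one interval: e^(−kτ) = e^(−0.01970 × 49.0) = 0.3809
R = 1 / (1 − 0.3809) = 1.615
Css,max = 56.2 × 1.615 = 90.77 ng/mL
Css,min = Css,max × e^(−kτ) = 90.77 × 0.3809 ≈ 34.6 ng/mL

34.6 ng/mL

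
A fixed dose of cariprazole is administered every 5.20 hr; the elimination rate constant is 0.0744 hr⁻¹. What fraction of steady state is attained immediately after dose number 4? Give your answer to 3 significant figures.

0.787

f_n = 1 − e^(−nkτ) = 1 − e^(−4 × 0.07440 × 5.20) = 1 − e^(−1.548) = 1 − 0.2128 ≈ 0.787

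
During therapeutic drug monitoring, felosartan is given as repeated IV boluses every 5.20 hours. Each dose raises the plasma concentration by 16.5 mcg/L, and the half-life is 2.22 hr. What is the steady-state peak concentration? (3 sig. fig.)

20.6 mcg/L

k = ln 2 / 2.22 = 0.3122 hr⁻¹
Fraction remaining after one interval: e^(−kτ) = e^(−0.3122 × 5.20) = 0.1972
R = 1 / (1 − 0.1972) = 1.246
Css,max = 16.5 × 1.246 ≈ 20.6 mcg/L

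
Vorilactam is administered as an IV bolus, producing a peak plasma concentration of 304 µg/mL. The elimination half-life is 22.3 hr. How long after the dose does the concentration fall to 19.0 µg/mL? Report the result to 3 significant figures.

k = ln 2 / 22.3 = 0.03108 hr⁻¹
C(t) = C₀ e^(−kt)  ⇒  t = ln(C₀/C) / k
t = ln(304/19.0) / 0.03108 = 2.773 / 0.03108 ≈ 89.2 hours

89.2 hours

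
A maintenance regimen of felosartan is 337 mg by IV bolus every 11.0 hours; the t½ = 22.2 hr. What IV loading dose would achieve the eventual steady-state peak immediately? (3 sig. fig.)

k = ln 2 / 22.2 = 0.03122 hr⁻¹
Accumulation ratio R = 1 / (1 − e^(−kτ)) = 1 / (1 − e^(−0.03122×11.0)) = 1 / (1 − 0.7093) = 3.440
Loading dose = maintenance dose × R = 337 × 3.440 ≈ 1160 mg

1160 mg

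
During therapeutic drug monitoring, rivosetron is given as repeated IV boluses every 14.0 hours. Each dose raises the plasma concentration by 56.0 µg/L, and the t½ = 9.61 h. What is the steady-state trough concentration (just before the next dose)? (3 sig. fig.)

k = ln 2 / 9.61 = 0.07213 h⁻¹
Fraction remaining after one interval: e^(−kτ) = e^(−0.07213 × 14.0) = 0.3643
R = 1 / (1 − 0.3643) = 1.573
Css,max = 56.0 × 1.573 = 88.09 µg/L
Css,min = Css,max × e^(−kτ) = 88.09 × 0.3643 ≈ 32.1 µg/L

32.1 µg/L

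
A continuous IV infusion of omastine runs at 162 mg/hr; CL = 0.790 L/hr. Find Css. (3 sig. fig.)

Css = infusion rate / CL = 162 / 0.790 ≈ 205 mg/L

205 mg/L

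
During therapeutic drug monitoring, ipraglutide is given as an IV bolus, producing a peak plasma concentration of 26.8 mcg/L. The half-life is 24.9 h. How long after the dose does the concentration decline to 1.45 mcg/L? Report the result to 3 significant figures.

105 hours

k = ln 2 / 24.9 = 0.02784 h⁻¹
C(t) = C₀ e^(−kt)  ⇒  t = ln(C₀/C) / k
t = ln(26.8/1.45) / 0.02784 = 2.917 / 0.02784 ≈ 105 hours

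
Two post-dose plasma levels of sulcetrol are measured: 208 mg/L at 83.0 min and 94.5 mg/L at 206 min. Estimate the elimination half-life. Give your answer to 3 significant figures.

108 minutes

k = ln(C₁/C₂) / (t₂ − t₁) = ln(208/94.5) / (206 − 83.0)
  = 0.7889 / 123.0 = 0.006414 min⁻¹
t½ = ln 2 / k = ln 2 / 0.006414 ≈ 108 minutes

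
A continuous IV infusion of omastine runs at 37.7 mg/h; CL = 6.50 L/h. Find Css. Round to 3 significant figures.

5.80 mg/L

Css = infusion rate / CL = 37.7 / 6.50 ≈ 5.80 mg/L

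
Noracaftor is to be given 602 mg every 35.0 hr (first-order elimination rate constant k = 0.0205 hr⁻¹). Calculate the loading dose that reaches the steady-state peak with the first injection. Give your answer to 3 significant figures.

1180 mg

Accumulation ratio R = 1 / (1 − e^(−kτ)) = 1 / (1 − e^(−0.02050×35.0)) = 1 / (1 − 0.4880) = 1.953
Loading dose = maintenance dose × R = 602 × 1.953 ≈ 1180 mg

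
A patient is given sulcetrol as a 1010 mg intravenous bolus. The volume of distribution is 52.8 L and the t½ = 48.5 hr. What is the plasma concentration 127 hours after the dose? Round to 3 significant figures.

3.11 mg/L

C₀ = dose / V = 1010 / 52.8 = 19.13 mg/L
k = ln 2 / 48.5 = 0.01429 hr⁻¹
C(t) = C₀ e^(−kt) = 19.13 × e^(−0.01429 × 127) = 19.13 × e^(−1.815) = 19.13 × 0.1628 ≈ 3.11 mg/L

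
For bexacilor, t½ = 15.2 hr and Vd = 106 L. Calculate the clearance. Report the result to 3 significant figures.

4.83 L/hr

k = ln 2 / t½ = ln 2 / 15.2 = 0.04560 hr⁻¹
CL = k · V = 0.04560 × 106 ≈ 4.83 L/hr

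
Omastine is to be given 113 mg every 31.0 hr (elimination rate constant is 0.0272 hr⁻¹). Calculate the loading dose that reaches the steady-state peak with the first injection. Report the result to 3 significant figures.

Accumulation ratio R = 1 / (1 − e^(−kτ)) = 1 / (1 − e^(−0.02720×31.0)) = 1 / (1 − 0.4303) = 1.755
Loading dose = maintenance dose × R = 113 × 1.755 ≈ 198 mg

198 mg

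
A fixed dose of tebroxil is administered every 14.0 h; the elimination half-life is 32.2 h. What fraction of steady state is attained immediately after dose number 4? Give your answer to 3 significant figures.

0.700

k = ln 2 / 32.2 = 0.02153 h⁻¹
f_n = 1 − e^(−nkτ) = 1 − e^(−4 × 0.02153 × 14.0) = 1 − e^(−1.205) = 1 − 0.2996 ≈ 0.700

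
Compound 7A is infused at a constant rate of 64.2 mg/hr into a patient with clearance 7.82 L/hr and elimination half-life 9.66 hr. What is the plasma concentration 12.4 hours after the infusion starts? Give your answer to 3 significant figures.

Css = rate / CL = 64.2 / 7.82 = 8.210 µg/mL
k = ln 2 / 9.66 = 0.07175 hr⁻¹
C(t) = Css (1 − e^(−kt)) = 8.210 × (1 − e^(−0.8898)) = 8.210 × 0.5892 ≈ 4.84 µg/mL

4.84 µg/mL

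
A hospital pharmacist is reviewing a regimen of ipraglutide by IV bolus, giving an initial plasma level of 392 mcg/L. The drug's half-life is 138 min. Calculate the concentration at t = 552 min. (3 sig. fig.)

24.5 mcg/L

k = ln 2 / 138 = 0.005023 min⁻¹
552 min is 4.000 half-lives, so C = 392 × (1/2)^4.000 = 392 × 0.06250 ≈ 24.5 mcg/L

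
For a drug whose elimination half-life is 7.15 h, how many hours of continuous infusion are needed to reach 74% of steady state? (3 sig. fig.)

13.9 hours

k = ln 2 / 7.15 = 0.09694 h⁻¹
f = 1 − e^(−kt)  ⇒  t = −ln(1 − f) / k
t = −ln(1 − 0.74) / 0.09694 = 1.347 / 0.09694 ≈ 13.9 hours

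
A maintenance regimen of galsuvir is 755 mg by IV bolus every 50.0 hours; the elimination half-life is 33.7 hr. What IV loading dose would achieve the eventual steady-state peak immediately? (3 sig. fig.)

1180 mg

k = ln 2 / 33.7 = 0.02057 hr⁻¹
Accumulation ratio R = 1 / (1 − e^(−kτ)) = 1 / (1 − e^(−0.02057×50.0)) = 1 / (1 − 0.3576) = 1.557
Loading dose = maintenance dose × R = 755 × 1.557 ≈ 1180 mg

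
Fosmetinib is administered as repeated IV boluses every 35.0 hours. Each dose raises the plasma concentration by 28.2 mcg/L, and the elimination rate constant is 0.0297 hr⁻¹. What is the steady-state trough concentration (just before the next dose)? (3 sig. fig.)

Fraction remaining after one interval: e^(−kτ) = e^(−0.02970 × 35.0) = 0.3536
R = 1 / (1 − 0.3536) = 1.547
Css,max = 28.2 × 1.547 = 43.63 mcg/L
Css,min = Css,max × e^(−kτ) = 43.63 × 0.3536 ≈ 15.4 mcg/L

15.4 mcg/L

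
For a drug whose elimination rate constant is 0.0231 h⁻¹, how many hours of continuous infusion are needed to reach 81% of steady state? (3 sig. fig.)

f = 1 − e^(−kt)  ⇒  t = −ln(1 − f) / k
t = −ln(1 − 0.81) / 0.02310 = 1.661 / 0.02310 ≈ 71.9 hours

71.9 hours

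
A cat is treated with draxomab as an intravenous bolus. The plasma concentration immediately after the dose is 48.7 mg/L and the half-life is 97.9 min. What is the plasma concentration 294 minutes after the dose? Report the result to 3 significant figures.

k = ln 2 / 97.9 = 0.007080 min⁻¹
C(t) = C₀ e^(−kt) = 48.7 × e^(−0.007080 × 294) = 48.7 × e^(−2.082) = 48.7 × 0.1247 ≈ 6.07 mg/L

6.07 mg/L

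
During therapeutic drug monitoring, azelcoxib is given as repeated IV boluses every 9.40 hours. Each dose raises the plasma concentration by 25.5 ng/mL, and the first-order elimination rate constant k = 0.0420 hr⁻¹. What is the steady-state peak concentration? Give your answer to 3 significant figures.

Fraction remaining after one interval: e^(−kτ) = e^(−0.04200 × 9.40) = 0.6738
R = 1 / (1 − 0.6738) = 3.066
Css,max = 25.5 × 3.066 ≈ 78.2 ng/mL

78.2 ng/mL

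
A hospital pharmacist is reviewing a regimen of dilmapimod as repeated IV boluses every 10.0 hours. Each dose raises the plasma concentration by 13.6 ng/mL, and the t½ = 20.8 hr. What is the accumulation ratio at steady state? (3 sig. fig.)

k = ln 2 / 20.8 = 0.03332 hr⁻¹
Fraction remaining after one interval: e^(−kτ) = e^(−0.03332 × 10.0) = 0.7166
R = 1 / (1 − 0.7166) = 1 / 0.2834 ≈ 3.53

3.53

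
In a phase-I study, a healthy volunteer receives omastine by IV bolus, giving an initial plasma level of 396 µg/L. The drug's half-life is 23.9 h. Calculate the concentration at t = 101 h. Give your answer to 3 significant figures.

k = ln 2 / 23.9 = 0.02900 h⁻¹
C(t) = C₀ e^(−kt) = 396 × e^(−0.02900 × 101) = 396 × e^(−2.929) = 396 × 0.05344 ≈ 21.2 µg/L

21.2 µg/L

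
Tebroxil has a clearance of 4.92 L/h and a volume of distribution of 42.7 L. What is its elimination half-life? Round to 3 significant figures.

6.02 hours

k = CL / V = 4.92 / 42.7 = 0.1152 h⁻¹
t½ = ln 2 / k = ln 2 / 0.1152 ≈ 6.02 hours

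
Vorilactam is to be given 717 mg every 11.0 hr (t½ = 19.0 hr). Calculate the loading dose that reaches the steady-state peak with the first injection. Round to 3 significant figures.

k = ln 2 / 19.0 = 0.03648 hr⁻¹
Accumulation ratio R = 1 / (1 − e^(−kτ)) = 1 / (1 − e^(−0.03648×11.0)) = 1 / (1 − 0.6695) = 3.025
Loading dose = maintenance dose × R = 717 × 3.025 ≈ 2170 mg

2170 mg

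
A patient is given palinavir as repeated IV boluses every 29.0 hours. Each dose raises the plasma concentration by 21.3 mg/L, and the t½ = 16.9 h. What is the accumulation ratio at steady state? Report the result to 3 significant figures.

1.44

k = ln 2 / 16.9 = 0.04101 h⁻¹
Fraction remaining after one interval: e^(−kτ) = e^(−0.04101 × 29.0) = 0.3044
R = 1 / (1 − 0.3044) = 1 / 0.6956 ≈ 1.44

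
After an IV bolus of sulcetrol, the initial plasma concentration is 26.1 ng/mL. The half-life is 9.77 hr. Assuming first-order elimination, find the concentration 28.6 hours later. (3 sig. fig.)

3.43 ng/mL

k = ln 2 / 9.77 = 0.07095 hr⁻¹
28.6 hr is 2.927 half-lives, so C = 26.1 × (1/2)^2.927 = 26.1 × 0.1315 ≈ 3.43 ng/mL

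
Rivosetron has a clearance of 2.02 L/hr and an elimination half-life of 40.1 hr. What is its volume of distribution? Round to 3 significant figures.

k = ln 2 / t½ = ln 2 / 40.1 = 0.01729 hr⁻¹
V = CL / k = 2.02 / 0.01729 ≈ 117 L

117 L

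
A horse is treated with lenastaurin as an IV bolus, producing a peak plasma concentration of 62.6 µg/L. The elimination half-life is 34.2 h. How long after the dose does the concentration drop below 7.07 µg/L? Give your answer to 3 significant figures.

k = ln 2 / 34.2 = 0.02027 h⁻¹
C(t) = C₀ e^(−kt)  ⇒  t = ln(C₀/C) / k
t = ln(62.6/7.07) / 0.02027 = 2.181 / 0.02027 ≈ 108 hours

108 hours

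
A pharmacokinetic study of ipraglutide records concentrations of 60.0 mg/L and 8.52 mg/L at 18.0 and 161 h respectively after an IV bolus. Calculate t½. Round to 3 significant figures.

50.8 hours

k = ln(C₁/C₂) / (t₂ − t₁) = ln(60.0/8.52) / (161 − 18.0)
  = 1.952 / 143.0 = 0.01365 h⁻¹
t½ = ln 2 / k = ln 2 / 0.01365 ≈ 50.8 hours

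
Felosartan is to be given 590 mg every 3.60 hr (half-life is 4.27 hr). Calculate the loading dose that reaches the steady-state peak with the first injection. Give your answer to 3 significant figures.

1330 mg

k = ln 2 / 4.27 = 0.1623 hr⁻¹
Accumulation ratio R = 1 / (1 − e^(−kτ)) = 1 / (1 − e^(−0.1623×3.60)) = 1 / (1 − 0.5574) = 2.260
Loading dose = maintenance dose × R = 590 × 2.260 ≈ 1330 mg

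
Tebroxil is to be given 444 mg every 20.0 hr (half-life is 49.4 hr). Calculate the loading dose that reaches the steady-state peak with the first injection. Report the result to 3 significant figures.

k = ln 2 / 49.4 = 0.01403 hr⁻¹
Accumulation ratio R = 1 / (1 − e^(−kτ)) = 1 / (1 − e^(−0.01403×20.0)) = 1 / (1 − 0.7553) = 4.087
Loading dose = maintenance dose × R = 444 × 4.087 ≈ 1810 mg

1810 mg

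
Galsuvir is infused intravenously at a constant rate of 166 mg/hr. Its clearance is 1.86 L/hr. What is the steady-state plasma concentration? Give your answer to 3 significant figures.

Css = infusion rate / CL = 166 / 1.86 ≈ 89.2 µg/mL

89.2 µg/mL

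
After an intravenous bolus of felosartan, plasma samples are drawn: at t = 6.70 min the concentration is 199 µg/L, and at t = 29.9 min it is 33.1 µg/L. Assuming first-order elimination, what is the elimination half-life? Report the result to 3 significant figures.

k = ln(C₁/C₂) / (t₂ − t₁) = ln(199/33.1) / (29.9 − 6.70)
  = 1.794 / 23.20 = 0.07732 min⁻¹
t½ = ln 2 / k = ln 2 / 0.07732 ≈ 8.96 minutes

8.96 minutes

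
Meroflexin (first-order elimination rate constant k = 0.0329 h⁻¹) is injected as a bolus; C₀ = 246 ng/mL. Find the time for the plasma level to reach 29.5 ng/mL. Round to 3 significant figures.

64.5 hours

C(t) = C₀ e^(−kt)  ⇒  t = ln(C₀/C) / k
t = ln(246/29.5) / 0.03290 = 2.121 / 0.03290 ≈ 64.5 hours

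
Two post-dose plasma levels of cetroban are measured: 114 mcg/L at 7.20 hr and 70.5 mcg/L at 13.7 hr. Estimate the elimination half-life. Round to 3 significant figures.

k = ln(C₁/C₂) / (t₂ − t₁) = ln(114/70.5) / (13.7 − 7.20)
  = 0.4806 / 6.500 = 0.07394 hr⁻¹
t½ = ln 2 / k = ln 2 / 0.07394 ≈ 9.37 hours

9.37 hours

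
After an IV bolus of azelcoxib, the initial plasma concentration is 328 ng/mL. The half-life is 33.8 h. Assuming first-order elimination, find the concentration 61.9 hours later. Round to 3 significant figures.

92.2 ng/mL

k = ln 2 / 33.8 = 0.02051 h⁻¹
C(t) = C₀ e^(−kt) = 328 × e^(−0.02051 × 61.9) = 328 × e^(−1.269) = 328 × 0.2810 ≈ 92.2 ng/mL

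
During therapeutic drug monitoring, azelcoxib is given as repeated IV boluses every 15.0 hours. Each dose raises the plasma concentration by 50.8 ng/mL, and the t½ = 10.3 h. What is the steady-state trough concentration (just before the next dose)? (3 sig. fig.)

k = ln 2 / 10.3 = 0.06730 h⁻¹
Fraction remaining after one interval: e^(−kτ) = e^(−0.06730 × 15.0) = 0.3644
R = 1 / (1 − 0.3644) = 1.573
Css,max = 50.8 × 1.573 = 79.93 ng/mL
Css,min = Css,max × e^(−kτ) = 79.93 × 0.3644 ≈ 29.1 ng/mL

29.1 ng/mL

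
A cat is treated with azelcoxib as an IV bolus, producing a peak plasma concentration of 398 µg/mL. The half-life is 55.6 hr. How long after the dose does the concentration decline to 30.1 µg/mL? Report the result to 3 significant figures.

k = ln 2 / 55.6 = 0.01247 hr⁻¹
C(t) = C₀ e^(−kt)  ⇒  t = ln(C₀/C) / k
t = ln(398/30.1) / 0.01247 = 2.582 / 0.01247 ≈ 207 hours

207 hours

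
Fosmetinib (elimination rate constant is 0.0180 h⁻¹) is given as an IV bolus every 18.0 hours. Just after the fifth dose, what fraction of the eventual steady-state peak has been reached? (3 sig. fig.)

0.802

f_n = 1 − e^(−nkτ) = 1 − e^(−5 × 0.01800 × 18.0) = 1 − e^(−1.620) = 1 − 0.1979 ≈ 0.802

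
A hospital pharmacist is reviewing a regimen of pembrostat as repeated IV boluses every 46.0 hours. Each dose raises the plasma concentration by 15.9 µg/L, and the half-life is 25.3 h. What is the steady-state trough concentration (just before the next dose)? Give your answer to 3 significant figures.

6.29 µg/L

k = ln 2 / 25.3 = 0.02740 h⁻¹
Fraction remaining after one interval: e^(−kτ) = e^(−0.02740 × 46.0) = 0.2836
R = 1 / (1 − 0.2836) = 1.396
Css,max = 15.9 × 1.396 = 22.19 µg/L
Css,min = Css,max × e^(−kτ) = 22.19 × 0.2836 ≈ 6.29 µg/L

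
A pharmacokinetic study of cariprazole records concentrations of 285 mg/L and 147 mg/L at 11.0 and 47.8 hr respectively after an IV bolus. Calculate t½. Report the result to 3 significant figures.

k = ln(C₁/C₂) / (t₂ − t₁) = ln(285/147) / (47.8 − 11.0)
  = 0.6621 / 36.80 = 0.01799 hr⁻¹
t½ = ln 2 / k = ln 2 / 0.01799 ≈ 38.5 hours

38.5 hours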